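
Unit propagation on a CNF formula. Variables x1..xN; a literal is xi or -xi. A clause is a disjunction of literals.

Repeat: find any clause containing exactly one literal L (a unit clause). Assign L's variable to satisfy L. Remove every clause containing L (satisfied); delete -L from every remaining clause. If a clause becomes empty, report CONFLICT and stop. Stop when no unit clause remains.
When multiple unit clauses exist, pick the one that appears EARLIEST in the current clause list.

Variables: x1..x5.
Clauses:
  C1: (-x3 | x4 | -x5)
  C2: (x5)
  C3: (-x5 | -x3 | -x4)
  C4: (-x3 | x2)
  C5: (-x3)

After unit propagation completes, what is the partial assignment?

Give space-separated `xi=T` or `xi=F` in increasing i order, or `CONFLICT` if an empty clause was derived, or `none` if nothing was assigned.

Answer: x3=F x5=T

Derivation:
unit clause [5] forces x5=T; simplify:
  drop -5 from [-3, 4, -5] -> [-3, 4]
  drop -5 from [-5, -3, -4] -> [-3, -4]
  satisfied 1 clause(s); 4 remain; assigned so far: [5]
unit clause [-3] forces x3=F; simplify:
  satisfied 4 clause(s); 0 remain; assigned so far: [3, 5]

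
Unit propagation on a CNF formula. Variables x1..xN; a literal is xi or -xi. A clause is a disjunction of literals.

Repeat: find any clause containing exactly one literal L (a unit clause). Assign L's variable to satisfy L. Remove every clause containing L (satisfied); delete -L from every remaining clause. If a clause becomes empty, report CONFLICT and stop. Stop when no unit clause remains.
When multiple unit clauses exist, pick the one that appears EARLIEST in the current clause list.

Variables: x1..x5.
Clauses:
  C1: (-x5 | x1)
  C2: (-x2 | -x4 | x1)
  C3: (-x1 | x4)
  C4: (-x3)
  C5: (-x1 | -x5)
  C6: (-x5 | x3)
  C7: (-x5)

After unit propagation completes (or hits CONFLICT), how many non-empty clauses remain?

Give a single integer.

unit clause [-3] forces x3=F; simplify:
  drop 3 from [-5, 3] -> [-5]
  satisfied 1 clause(s); 6 remain; assigned so far: [3]
unit clause [-5] forces x5=F; simplify:
  satisfied 4 clause(s); 2 remain; assigned so far: [3, 5]

Answer: 2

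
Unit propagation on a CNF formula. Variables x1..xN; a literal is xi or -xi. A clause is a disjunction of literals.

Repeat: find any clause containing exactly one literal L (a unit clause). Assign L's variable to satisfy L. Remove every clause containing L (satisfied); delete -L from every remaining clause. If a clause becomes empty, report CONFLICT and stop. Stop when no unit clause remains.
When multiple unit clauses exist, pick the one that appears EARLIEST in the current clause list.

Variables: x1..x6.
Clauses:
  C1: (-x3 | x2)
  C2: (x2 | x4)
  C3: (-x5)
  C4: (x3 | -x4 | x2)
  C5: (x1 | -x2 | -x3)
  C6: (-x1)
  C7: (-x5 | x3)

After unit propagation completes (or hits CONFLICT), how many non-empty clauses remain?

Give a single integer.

unit clause [-5] forces x5=F; simplify:
  satisfied 2 clause(s); 5 remain; assigned so far: [5]
unit clause [-1] forces x1=F; simplify:
  drop 1 from [1, -2, -3] -> [-2, -3]
  satisfied 1 clause(s); 4 remain; assigned so far: [1, 5]

Answer: 4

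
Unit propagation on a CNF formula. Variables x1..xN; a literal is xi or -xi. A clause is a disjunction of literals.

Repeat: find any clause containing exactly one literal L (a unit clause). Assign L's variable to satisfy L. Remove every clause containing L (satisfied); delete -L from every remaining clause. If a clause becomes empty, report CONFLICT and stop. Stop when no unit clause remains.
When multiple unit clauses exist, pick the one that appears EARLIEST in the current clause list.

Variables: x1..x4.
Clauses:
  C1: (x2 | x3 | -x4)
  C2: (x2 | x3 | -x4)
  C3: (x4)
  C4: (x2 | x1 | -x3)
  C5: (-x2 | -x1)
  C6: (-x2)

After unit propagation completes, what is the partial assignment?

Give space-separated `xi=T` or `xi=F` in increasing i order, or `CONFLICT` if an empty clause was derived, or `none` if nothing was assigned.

unit clause [4] forces x4=T; simplify:
  drop -4 from [2, 3, -4] -> [2, 3]
  drop -4 from [2, 3, -4] -> [2, 3]
  satisfied 1 clause(s); 5 remain; assigned so far: [4]
unit clause [-2] forces x2=F; simplify:
  drop 2 from [2, 3] -> [3]
  drop 2 from [2, 3] -> [3]
  drop 2 from [2, 1, -3] -> [1, -3]
  satisfied 2 clause(s); 3 remain; assigned so far: [2, 4]
unit clause [3] forces x3=T; simplify:
  drop -3 from [1, -3] -> [1]
  satisfied 2 clause(s); 1 remain; assigned so far: [2, 3, 4]
unit clause [1] forces x1=T; simplify:
  satisfied 1 clause(s); 0 remain; assigned so far: [1, 2, 3, 4]

Answer: x1=T x2=F x3=T x4=T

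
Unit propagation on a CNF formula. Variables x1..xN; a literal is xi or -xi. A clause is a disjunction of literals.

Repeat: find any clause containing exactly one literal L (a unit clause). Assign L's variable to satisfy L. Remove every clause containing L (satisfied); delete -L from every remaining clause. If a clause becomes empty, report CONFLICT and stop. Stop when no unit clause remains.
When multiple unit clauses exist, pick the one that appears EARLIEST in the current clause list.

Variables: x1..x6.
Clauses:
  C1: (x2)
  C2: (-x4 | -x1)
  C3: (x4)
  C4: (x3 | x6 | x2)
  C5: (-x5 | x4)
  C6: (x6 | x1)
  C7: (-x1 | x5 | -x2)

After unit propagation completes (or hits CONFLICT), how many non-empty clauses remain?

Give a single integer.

Answer: 0

Derivation:
unit clause [2] forces x2=T; simplify:
  drop -2 from [-1, 5, -2] -> [-1, 5]
  satisfied 2 clause(s); 5 remain; assigned so far: [2]
unit clause [4] forces x4=T; simplify:
  drop -4 from [-4, -1] -> [-1]
  satisfied 2 clause(s); 3 remain; assigned so far: [2, 4]
unit clause [-1] forces x1=F; simplify:
  drop 1 from [6, 1] -> [6]
  satisfied 2 clause(s); 1 remain; assigned so far: [1, 2, 4]
unit clause [6] forces x6=T; simplify:
  satisfied 1 clause(s); 0 remain; assigned so far: [1, 2, 4, 6]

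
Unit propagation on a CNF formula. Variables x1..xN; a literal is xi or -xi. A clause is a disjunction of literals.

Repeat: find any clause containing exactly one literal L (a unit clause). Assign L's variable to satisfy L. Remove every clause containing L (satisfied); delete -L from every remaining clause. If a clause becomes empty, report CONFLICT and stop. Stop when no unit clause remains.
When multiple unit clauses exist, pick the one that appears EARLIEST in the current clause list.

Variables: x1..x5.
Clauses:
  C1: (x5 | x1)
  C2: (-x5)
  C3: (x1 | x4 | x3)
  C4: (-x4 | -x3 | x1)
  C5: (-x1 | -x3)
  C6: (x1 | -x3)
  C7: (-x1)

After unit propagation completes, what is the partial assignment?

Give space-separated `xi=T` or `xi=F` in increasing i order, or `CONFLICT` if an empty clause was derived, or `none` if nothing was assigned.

Answer: CONFLICT

Derivation:
unit clause [-5] forces x5=F; simplify:
  drop 5 from [5, 1] -> [1]
  satisfied 1 clause(s); 6 remain; assigned so far: [5]
unit clause [1] forces x1=T; simplify:
  drop -1 from [-1, -3] -> [-3]
  drop -1 from [-1] -> [] (empty!)
  satisfied 4 clause(s); 2 remain; assigned so far: [1, 5]
CONFLICT (empty clause)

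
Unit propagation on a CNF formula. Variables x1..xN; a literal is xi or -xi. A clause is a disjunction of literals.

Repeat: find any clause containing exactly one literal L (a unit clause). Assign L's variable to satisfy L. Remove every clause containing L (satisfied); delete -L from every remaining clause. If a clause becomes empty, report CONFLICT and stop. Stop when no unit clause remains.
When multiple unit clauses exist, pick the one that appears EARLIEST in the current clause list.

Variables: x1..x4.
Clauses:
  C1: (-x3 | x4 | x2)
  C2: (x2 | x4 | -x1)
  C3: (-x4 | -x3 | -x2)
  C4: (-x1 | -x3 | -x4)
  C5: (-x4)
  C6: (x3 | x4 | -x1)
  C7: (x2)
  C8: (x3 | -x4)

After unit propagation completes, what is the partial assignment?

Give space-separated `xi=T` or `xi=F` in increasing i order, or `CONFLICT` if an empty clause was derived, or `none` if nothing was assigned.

Answer: x2=T x4=F

Derivation:
unit clause [-4] forces x4=F; simplify:
  drop 4 from [-3, 4, 2] -> [-3, 2]
  drop 4 from [2, 4, -1] -> [2, -1]
  drop 4 from [3, 4, -1] -> [3, -1]
  satisfied 4 clause(s); 4 remain; assigned so far: [4]
unit clause [2] forces x2=T; simplify:
  satisfied 3 clause(s); 1 remain; assigned so far: [2, 4]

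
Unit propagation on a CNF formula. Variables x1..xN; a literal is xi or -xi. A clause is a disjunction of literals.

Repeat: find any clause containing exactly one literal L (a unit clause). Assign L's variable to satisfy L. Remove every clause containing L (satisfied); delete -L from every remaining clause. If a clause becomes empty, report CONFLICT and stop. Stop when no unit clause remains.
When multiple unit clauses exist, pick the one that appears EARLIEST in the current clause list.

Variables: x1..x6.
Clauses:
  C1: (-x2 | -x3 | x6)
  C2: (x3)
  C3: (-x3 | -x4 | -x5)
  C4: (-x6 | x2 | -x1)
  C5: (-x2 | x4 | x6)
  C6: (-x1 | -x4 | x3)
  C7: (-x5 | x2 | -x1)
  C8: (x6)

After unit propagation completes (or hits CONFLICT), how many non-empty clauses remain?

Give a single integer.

unit clause [3] forces x3=T; simplify:
  drop -3 from [-2, -3, 6] -> [-2, 6]
  drop -3 from [-3, -4, -5] -> [-4, -5]
  satisfied 2 clause(s); 6 remain; assigned so far: [3]
unit clause [6] forces x6=T; simplify:
  drop -6 from [-6, 2, -1] -> [2, -1]
  satisfied 3 clause(s); 3 remain; assigned so far: [3, 6]

Answer: 3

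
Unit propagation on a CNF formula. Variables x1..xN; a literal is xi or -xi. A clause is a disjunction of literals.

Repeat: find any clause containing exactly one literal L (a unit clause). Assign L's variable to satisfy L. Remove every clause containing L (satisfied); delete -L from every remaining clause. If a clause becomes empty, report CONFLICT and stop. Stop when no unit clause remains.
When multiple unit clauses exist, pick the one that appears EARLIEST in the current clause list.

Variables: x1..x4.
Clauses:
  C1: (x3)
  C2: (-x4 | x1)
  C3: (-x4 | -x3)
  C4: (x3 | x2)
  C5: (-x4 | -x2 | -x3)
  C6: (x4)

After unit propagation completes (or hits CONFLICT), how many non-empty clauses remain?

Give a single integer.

Answer: 0

Derivation:
unit clause [3] forces x3=T; simplify:
  drop -3 from [-4, -3] -> [-4]
  drop -3 from [-4, -2, -3] -> [-4, -2]
  satisfied 2 clause(s); 4 remain; assigned so far: [3]
unit clause [-4] forces x4=F; simplify:
  drop 4 from [4] -> [] (empty!)
  satisfied 3 clause(s); 1 remain; assigned so far: [3, 4]
CONFLICT (empty clause)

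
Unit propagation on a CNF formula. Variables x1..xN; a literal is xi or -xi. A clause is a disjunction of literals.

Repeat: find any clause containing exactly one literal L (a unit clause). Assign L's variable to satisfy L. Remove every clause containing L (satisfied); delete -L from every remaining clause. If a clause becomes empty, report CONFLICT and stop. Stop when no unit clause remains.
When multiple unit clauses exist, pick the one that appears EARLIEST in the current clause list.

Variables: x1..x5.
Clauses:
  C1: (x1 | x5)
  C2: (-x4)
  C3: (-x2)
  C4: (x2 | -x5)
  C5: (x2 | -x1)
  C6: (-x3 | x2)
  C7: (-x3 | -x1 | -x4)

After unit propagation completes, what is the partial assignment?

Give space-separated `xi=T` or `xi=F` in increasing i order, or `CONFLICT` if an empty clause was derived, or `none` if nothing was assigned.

Answer: CONFLICT

Derivation:
unit clause [-4] forces x4=F; simplify:
  satisfied 2 clause(s); 5 remain; assigned so far: [4]
unit clause [-2] forces x2=F; simplify:
  drop 2 from [2, -5] -> [-5]
  drop 2 from [2, -1] -> [-1]
  drop 2 from [-3, 2] -> [-3]
  satisfied 1 clause(s); 4 remain; assigned so far: [2, 4]
unit clause [-5] forces x5=F; simplify:
  drop 5 from [1, 5] -> [1]
  satisfied 1 clause(s); 3 remain; assigned so far: [2, 4, 5]
unit clause [1] forces x1=T; simplify:
  drop -1 from [-1] -> [] (empty!)
  satisfied 1 clause(s); 2 remain; assigned so far: [1, 2, 4, 5]
CONFLICT (empty clause)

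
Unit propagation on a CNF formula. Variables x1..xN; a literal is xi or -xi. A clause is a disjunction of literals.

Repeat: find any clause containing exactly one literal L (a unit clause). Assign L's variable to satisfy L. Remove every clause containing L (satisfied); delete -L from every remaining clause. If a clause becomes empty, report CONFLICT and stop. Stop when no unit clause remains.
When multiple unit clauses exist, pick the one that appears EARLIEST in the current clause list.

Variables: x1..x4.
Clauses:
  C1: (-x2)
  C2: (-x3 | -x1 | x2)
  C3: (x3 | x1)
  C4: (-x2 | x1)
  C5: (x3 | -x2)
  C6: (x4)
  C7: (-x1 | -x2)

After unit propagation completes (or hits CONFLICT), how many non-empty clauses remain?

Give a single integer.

unit clause [-2] forces x2=F; simplify:
  drop 2 from [-3, -1, 2] -> [-3, -1]
  satisfied 4 clause(s); 3 remain; assigned so far: [2]
unit clause [4] forces x4=T; simplify:
  satisfied 1 clause(s); 2 remain; assigned so far: [2, 4]

Answer: 2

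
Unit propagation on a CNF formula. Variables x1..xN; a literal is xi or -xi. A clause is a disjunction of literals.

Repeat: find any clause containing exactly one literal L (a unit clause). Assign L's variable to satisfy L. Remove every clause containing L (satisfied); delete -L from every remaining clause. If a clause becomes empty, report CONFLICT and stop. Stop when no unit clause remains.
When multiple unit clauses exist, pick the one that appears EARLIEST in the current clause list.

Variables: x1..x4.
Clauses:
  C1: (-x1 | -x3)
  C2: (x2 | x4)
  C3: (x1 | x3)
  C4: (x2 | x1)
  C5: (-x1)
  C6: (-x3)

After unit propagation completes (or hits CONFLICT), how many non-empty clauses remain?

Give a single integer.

Answer: 2

Derivation:
unit clause [-1] forces x1=F; simplify:
  drop 1 from [1, 3] -> [3]
  drop 1 from [2, 1] -> [2]
  satisfied 2 clause(s); 4 remain; assigned so far: [1]
unit clause [3] forces x3=T; simplify:
  drop -3 from [-3] -> [] (empty!)
  satisfied 1 clause(s); 3 remain; assigned so far: [1, 3]
CONFLICT (empty clause)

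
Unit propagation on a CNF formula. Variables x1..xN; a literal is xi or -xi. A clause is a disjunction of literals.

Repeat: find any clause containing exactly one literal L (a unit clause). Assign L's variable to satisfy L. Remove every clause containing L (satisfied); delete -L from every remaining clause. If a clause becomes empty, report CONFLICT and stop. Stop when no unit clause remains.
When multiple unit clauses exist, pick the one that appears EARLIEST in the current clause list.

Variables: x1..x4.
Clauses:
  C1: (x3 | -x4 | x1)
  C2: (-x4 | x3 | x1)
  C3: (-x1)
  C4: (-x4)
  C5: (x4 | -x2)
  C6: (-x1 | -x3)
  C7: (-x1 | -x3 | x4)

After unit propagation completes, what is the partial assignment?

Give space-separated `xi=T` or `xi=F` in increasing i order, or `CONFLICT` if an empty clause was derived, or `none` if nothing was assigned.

unit clause [-1] forces x1=F; simplify:
  drop 1 from [3, -4, 1] -> [3, -4]
  drop 1 from [-4, 3, 1] -> [-4, 3]
  satisfied 3 clause(s); 4 remain; assigned so far: [1]
unit clause [-4] forces x4=F; simplify:
  drop 4 from [4, -2] -> [-2]
  satisfied 3 clause(s); 1 remain; assigned so far: [1, 4]
unit clause [-2] forces x2=F; simplify:
  satisfied 1 clause(s); 0 remain; assigned so far: [1, 2, 4]

Answer: x1=F x2=F x4=F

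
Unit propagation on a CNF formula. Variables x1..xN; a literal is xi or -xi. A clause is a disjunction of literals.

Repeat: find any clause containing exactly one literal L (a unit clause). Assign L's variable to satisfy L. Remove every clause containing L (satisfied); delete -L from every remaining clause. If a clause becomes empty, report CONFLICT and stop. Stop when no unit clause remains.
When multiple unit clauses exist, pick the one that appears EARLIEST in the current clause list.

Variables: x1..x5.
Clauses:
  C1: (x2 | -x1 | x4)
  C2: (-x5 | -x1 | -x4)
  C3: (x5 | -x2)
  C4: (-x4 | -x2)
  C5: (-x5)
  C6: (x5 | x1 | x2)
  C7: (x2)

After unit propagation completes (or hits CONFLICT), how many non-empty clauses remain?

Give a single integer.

unit clause [-5] forces x5=F; simplify:
  drop 5 from [5, -2] -> [-2]
  drop 5 from [5, 1, 2] -> [1, 2]
  satisfied 2 clause(s); 5 remain; assigned so far: [5]
unit clause [-2] forces x2=F; simplify:
  drop 2 from [2, -1, 4] -> [-1, 4]
  drop 2 from [1, 2] -> [1]
  drop 2 from [2] -> [] (empty!)
  satisfied 2 clause(s); 3 remain; assigned so far: [2, 5]
CONFLICT (empty clause)

Answer: 2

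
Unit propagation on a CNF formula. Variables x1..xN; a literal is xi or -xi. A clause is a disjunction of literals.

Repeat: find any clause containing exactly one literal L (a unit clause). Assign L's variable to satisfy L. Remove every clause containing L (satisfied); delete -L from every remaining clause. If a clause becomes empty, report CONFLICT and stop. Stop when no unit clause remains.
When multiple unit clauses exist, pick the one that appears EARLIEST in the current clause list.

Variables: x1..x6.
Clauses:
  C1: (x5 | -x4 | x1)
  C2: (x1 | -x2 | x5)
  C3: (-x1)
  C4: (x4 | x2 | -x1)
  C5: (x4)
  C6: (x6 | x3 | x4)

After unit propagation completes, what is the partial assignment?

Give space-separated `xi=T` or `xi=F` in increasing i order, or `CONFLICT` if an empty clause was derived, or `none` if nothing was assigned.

Answer: x1=F x4=T x5=T

Derivation:
unit clause [-1] forces x1=F; simplify:
  drop 1 from [5, -4, 1] -> [5, -4]
  drop 1 from [1, -2, 5] -> [-2, 5]
  satisfied 2 clause(s); 4 remain; assigned so far: [1]
unit clause [4] forces x4=T; simplify:
  drop -4 from [5, -4] -> [5]
  satisfied 2 clause(s); 2 remain; assigned so far: [1, 4]
unit clause [5] forces x5=T; simplify:
  satisfied 2 clause(s); 0 remain; assigned so far: [1, 4, 5]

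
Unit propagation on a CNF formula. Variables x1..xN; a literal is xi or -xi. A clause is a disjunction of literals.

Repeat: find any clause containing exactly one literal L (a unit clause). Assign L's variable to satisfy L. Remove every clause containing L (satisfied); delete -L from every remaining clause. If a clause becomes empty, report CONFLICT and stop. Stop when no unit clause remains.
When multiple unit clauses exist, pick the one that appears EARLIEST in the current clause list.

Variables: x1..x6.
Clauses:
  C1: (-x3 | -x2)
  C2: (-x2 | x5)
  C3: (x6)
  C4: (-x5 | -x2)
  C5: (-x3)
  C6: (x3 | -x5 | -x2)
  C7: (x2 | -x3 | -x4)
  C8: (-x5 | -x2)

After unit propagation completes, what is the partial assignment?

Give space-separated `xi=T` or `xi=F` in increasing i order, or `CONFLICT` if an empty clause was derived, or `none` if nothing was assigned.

Answer: x3=F x6=T

Derivation:
unit clause [6] forces x6=T; simplify:
  satisfied 1 clause(s); 7 remain; assigned so far: [6]
unit clause [-3] forces x3=F; simplify:
  drop 3 from [3, -5, -2] -> [-5, -2]
  satisfied 3 clause(s); 4 remain; assigned so far: [3, 6]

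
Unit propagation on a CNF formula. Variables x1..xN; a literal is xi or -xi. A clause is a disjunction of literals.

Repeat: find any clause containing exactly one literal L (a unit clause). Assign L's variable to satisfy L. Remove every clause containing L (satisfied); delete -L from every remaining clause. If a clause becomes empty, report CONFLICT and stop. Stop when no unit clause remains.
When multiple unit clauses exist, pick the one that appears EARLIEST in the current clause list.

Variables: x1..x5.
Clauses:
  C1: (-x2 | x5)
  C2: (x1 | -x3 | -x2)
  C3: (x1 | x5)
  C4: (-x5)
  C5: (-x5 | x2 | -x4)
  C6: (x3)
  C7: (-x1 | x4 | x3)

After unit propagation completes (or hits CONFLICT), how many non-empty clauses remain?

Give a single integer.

unit clause [-5] forces x5=F; simplify:
  drop 5 from [-2, 5] -> [-2]
  drop 5 from [1, 5] -> [1]
  satisfied 2 clause(s); 5 remain; assigned so far: [5]
unit clause [-2] forces x2=F; simplify:
  satisfied 2 clause(s); 3 remain; assigned so far: [2, 5]
unit clause [1] forces x1=T; simplify:
  drop -1 from [-1, 4, 3] -> [4, 3]
  satisfied 1 clause(s); 2 remain; assigned so far: [1, 2, 5]
unit clause [3] forces x3=T; simplify:
  satisfied 2 clause(s); 0 remain; assigned so far: [1, 2, 3, 5]

Answer: 0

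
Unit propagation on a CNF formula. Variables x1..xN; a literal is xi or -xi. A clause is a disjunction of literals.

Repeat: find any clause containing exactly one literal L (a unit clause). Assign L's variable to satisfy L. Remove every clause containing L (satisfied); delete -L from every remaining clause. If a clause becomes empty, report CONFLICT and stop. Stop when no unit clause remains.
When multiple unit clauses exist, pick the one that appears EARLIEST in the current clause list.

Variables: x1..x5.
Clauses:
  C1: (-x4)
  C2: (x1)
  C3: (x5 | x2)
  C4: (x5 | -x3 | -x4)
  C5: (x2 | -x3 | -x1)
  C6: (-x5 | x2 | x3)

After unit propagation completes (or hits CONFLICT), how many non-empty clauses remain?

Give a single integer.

Answer: 3

Derivation:
unit clause [-4] forces x4=F; simplify:
  satisfied 2 clause(s); 4 remain; assigned so far: [4]
unit clause [1] forces x1=T; simplify:
  drop -1 from [2, -3, -1] -> [2, -3]
  satisfied 1 clause(s); 3 remain; assigned so far: [1, 4]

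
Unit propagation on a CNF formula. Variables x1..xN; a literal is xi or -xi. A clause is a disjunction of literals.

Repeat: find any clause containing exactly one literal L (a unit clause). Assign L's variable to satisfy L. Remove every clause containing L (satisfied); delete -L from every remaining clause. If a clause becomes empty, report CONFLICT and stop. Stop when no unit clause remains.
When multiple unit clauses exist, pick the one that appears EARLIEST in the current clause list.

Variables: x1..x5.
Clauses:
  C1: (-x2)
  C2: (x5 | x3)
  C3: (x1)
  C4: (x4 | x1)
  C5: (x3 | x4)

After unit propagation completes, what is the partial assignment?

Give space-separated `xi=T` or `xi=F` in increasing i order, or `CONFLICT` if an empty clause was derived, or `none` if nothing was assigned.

unit clause [-2] forces x2=F; simplify:
  satisfied 1 clause(s); 4 remain; assigned so far: [2]
unit clause [1] forces x1=T; simplify:
  satisfied 2 clause(s); 2 remain; assigned so far: [1, 2]

Answer: x1=T x2=F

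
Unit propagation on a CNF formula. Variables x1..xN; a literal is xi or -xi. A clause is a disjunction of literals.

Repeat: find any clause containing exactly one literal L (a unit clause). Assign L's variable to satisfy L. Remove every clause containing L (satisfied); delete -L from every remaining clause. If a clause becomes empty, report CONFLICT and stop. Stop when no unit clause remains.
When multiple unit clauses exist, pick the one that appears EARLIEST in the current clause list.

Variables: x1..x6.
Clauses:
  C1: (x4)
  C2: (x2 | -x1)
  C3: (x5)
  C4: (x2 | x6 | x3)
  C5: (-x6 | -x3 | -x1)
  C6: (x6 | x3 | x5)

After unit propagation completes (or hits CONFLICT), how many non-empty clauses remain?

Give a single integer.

Answer: 3

Derivation:
unit clause [4] forces x4=T; simplify:
  satisfied 1 clause(s); 5 remain; assigned so far: [4]
unit clause [5] forces x5=T; simplify:
  satisfied 2 clause(s); 3 remain; assigned so far: [4, 5]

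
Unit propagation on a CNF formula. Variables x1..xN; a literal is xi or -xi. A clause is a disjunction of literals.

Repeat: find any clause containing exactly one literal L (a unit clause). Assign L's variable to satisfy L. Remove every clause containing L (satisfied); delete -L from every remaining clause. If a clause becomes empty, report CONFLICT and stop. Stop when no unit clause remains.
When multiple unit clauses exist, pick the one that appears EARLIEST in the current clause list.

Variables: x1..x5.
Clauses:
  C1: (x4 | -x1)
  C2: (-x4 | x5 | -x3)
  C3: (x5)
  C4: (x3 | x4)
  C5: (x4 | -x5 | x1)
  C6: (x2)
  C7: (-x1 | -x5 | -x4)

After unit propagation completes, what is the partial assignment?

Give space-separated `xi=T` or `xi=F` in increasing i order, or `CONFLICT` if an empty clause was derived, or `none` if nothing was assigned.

unit clause [5] forces x5=T; simplify:
  drop -5 from [4, -5, 1] -> [4, 1]
  drop -5 from [-1, -5, -4] -> [-1, -4]
  satisfied 2 clause(s); 5 remain; assigned so far: [5]
unit clause [2] forces x2=T; simplify:
  satisfied 1 clause(s); 4 remain; assigned so far: [2, 5]

Answer: x2=T x5=T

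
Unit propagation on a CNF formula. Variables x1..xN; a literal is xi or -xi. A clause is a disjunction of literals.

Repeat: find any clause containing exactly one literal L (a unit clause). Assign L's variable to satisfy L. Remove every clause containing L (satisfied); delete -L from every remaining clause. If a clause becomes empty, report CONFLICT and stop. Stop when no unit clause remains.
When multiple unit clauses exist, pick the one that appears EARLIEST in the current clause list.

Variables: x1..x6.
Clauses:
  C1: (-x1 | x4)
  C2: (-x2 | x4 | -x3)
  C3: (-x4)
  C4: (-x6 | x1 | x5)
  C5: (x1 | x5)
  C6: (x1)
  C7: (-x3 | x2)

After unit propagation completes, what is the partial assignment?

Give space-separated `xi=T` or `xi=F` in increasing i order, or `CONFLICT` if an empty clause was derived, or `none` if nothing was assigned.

Answer: CONFLICT

Derivation:
unit clause [-4] forces x4=F; simplify:
  drop 4 from [-1, 4] -> [-1]
  drop 4 from [-2, 4, -3] -> [-2, -3]
  satisfied 1 clause(s); 6 remain; assigned so far: [4]
unit clause [-1] forces x1=F; simplify:
  drop 1 from [-6, 1, 5] -> [-6, 5]
  drop 1 from [1, 5] -> [5]
  drop 1 from [1] -> [] (empty!)
  satisfied 1 clause(s); 5 remain; assigned so far: [1, 4]
CONFLICT (empty clause)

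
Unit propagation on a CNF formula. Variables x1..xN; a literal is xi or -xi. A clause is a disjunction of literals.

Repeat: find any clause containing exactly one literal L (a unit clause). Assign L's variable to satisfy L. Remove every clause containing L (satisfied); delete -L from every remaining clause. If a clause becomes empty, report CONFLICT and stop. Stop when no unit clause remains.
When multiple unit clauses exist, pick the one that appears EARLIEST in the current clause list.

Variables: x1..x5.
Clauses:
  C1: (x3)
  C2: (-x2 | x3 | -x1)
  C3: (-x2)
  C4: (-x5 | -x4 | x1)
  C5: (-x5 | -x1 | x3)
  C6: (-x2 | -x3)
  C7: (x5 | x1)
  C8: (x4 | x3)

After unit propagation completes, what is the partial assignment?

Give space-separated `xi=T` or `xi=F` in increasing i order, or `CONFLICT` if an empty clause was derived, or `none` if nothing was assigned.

unit clause [3] forces x3=T; simplify:
  drop -3 from [-2, -3] -> [-2]
  satisfied 4 clause(s); 4 remain; assigned so far: [3]
unit clause [-2] forces x2=F; simplify:
  satisfied 2 clause(s); 2 remain; assigned so far: [2, 3]

Answer: x2=F x3=T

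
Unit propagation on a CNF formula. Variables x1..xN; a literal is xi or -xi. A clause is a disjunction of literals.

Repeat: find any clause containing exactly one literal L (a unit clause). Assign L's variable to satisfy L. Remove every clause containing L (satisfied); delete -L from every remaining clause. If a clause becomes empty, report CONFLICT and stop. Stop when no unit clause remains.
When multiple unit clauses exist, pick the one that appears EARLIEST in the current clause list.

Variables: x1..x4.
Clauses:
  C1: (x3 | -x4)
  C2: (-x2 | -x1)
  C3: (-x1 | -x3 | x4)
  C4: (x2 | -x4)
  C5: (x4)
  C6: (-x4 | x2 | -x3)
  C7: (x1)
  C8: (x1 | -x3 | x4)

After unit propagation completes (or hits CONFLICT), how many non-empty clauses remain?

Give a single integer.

Answer: 0

Derivation:
unit clause [4] forces x4=T; simplify:
  drop -4 from [3, -4] -> [3]
  drop -4 from [2, -4] -> [2]
  drop -4 from [-4, 2, -3] -> [2, -3]
  satisfied 3 clause(s); 5 remain; assigned so far: [4]
unit clause [3] forces x3=T; simplify:
  drop -3 from [2, -3] -> [2]
  satisfied 1 clause(s); 4 remain; assigned so far: [3, 4]
unit clause [2] forces x2=T; simplify:
  drop -2 from [-2, -1] -> [-1]
  satisfied 2 clause(s); 2 remain; assigned so far: [2, 3, 4]
unit clause [-1] forces x1=F; simplify:
  drop 1 from [1] -> [] (empty!)
  satisfied 1 clause(s); 1 remain; assigned so far: [1, 2, 3, 4]
CONFLICT (empty clause)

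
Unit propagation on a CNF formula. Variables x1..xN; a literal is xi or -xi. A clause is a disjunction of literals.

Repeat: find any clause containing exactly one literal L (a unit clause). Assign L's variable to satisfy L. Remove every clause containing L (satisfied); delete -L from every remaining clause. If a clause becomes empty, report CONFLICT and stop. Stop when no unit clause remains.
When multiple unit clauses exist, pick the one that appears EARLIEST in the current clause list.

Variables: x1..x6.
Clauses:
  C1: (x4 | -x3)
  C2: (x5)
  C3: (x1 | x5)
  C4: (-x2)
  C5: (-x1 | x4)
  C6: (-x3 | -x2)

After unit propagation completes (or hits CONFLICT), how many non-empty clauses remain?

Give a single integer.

Answer: 2

Derivation:
unit clause [5] forces x5=T; simplify:
  satisfied 2 clause(s); 4 remain; assigned so far: [5]
unit clause [-2] forces x2=F; simplify:
  satisfied 2 clause(s); 2 remain; assigned so far: [2, 5]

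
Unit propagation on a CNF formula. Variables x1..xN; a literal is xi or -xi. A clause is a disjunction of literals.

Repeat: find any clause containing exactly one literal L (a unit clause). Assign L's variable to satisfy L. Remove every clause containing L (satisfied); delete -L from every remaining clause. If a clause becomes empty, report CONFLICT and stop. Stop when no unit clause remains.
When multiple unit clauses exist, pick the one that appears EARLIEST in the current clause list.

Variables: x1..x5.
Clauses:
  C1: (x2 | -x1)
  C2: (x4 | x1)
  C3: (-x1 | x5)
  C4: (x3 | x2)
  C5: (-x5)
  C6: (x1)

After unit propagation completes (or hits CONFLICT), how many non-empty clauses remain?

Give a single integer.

Answer: 2

Derivation:
unit clause [-5] forces x5=F; simplify:
  drop 5 from [-1, 5] -> [-1]
  satisfied 1 clause(s); 5 remain; assigned so far: [5]
unit clause [-1] forces x1=F; simplify:
  drop 1 from [4, 1] -> [4]
  drop 1 from [1] -> [] (empty!)
  satisfied 2 clause(s); 3 remain; assigned so far: [1, 5]
CONFLICT (empty clause)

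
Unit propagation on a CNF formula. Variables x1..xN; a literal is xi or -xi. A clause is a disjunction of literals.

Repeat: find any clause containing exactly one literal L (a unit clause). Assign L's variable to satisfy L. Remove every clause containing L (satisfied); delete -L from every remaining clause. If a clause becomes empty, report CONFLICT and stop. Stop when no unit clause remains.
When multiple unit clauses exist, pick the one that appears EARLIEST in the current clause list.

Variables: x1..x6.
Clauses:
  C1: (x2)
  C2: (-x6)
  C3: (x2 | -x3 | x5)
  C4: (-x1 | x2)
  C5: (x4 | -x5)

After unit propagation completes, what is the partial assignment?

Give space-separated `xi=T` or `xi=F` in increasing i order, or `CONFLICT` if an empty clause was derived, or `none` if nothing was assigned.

Answer: x2=T x6=F

Derivation:
unit clause [2] forces x2=T; simplify:
  satisfied 3 clause(s); 2 remain; assigned so far: [2]
unit clause [-6] forces x6=F; simplify:
  satisfied 1 clause(s); 1 remain; assigned so far: [2, 6]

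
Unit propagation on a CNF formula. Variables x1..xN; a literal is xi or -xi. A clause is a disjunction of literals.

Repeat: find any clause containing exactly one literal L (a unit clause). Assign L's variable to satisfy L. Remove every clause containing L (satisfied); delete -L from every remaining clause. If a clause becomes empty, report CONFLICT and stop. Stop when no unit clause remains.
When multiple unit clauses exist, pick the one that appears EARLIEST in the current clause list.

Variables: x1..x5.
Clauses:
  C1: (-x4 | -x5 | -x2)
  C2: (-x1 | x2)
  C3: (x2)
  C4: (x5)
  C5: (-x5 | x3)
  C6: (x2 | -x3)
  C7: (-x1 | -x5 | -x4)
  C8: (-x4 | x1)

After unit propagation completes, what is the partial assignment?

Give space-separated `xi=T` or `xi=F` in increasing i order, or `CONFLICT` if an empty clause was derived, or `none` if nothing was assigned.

unit clause [2] forces x2=T; simplify:
  drop -2 from [-4, -5, -2] -> [-4, -5]
  satisfied 3 clause(s); 5 remain; assigned so far: [2]
unit clause [5] forces x5=T; simplify:
  drop -5 from [-4, -5] -> [-4]
  drop -5 from [-5, 3] -> [3]
  drop -5 from [-1, -5, -4] -> [-1, -4]
  satisfied 1 clause(s); 4 remain; assigned so far: [2, 5]
unit clause [-4] forces x4=F; simplify:
  satisfied 3 clause(s); 1 remain; assigned so far: [2, 4, 5]
unit clause [3] forces x3=T; simplify:
  satisfied 1 clause(s); 0 remain; assigned so far: [2, 3, 4, 5]

Answer: x2=T x3=T x4=F x5=T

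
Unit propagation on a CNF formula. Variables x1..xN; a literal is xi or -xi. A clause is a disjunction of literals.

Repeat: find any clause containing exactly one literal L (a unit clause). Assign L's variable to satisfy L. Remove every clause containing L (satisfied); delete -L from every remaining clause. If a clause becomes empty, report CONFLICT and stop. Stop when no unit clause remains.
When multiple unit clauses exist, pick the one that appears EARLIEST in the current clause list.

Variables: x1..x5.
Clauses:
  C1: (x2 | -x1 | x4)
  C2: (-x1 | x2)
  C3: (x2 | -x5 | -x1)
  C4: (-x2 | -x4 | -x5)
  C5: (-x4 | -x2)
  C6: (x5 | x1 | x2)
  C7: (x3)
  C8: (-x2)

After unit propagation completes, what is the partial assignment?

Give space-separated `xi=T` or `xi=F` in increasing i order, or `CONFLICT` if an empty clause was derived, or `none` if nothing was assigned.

Answer: x1=F x2=F x3=T x5=T

Derivation:
unit clause [3] forces x3=T; simplify:
  satisfied 1 clause(s); 7 remain; assigned so far: [3]
unit clause [-2] forces x2=F; simplify:
  drop 2 from [2, -1, 4] -> [-1, 4]
  drop 2 from [-1, 2] -> [-1]
  drop 2 from [2, -5, -1] -> [-5, -1]
  drop 2 from [5, 1, 2] -> [5, 1]
  satisfied 3 clause(s); 4 remain; assigned so far: [2, 3]
unit clause [-1] forces x1=F; simplify:
  drop 1 from [5, 1] -> [5]
  satisfied 3 clause(s); 1 remain; assigned so far: [1, 2, 3]
unit clause [5] forces x5=T; simplify:
  satisfied 1 clause(s); 0 remain; assigned so far: [1, 2, 3, 5]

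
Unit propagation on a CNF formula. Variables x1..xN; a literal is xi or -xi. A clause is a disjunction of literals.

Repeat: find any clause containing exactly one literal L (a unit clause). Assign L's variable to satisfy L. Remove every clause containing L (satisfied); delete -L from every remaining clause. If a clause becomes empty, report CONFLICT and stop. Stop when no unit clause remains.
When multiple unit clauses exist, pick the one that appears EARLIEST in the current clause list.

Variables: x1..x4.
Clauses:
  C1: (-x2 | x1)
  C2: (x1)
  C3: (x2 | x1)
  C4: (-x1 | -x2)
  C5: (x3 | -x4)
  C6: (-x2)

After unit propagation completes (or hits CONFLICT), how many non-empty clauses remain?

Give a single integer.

Answer: 1

Derivation:
unit clause [1] forces x1=T; simplify:
  drop -1 from [-1, -2] -> [-2]
  satisfied 3 clause(s); 3 remain; assigned so far: [1]
unit clause [-2] forces x2=F; simplify:
  satisfied 2 clause(s); 1 remain; assigned so far: [1, 2]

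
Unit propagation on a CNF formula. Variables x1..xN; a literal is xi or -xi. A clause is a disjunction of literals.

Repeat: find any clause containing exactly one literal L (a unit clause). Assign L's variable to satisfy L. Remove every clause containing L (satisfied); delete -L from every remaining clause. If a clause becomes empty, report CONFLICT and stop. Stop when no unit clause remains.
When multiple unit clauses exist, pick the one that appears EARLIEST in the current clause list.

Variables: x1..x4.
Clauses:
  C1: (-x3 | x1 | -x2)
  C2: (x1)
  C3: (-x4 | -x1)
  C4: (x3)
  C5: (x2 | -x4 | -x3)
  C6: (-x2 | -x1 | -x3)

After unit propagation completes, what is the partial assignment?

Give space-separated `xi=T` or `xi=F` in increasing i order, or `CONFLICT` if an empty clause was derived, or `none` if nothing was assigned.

unit clause [1] forces x1=T; simplify:
  drop -1 from [-4, -1] -> [-4]
  drop -1 from [-2, -1, -3] -> [-2, -3]
  satisfied 2 clause(s); 4 remain; assigned so far: [1]
unit clause [-4] forces x4=F; simplify:
  satisfied 2 clause(s); 2 remain; assigned so far: [1, 4]
unit clause [3] forces x3=T; simplify:
  drop -3 from [-2, -3] -> [-2]
  satisfied 1 clause(s); 1 remain; assigned so far: [1, 3, 4]
unit clause [-2] forces x2=F; simplify:
  satisfied 1 clause(s); 0 remain; assigned so far: [1, 2, 3, 4]

Answer: x1=T x2=F x3=T x4=F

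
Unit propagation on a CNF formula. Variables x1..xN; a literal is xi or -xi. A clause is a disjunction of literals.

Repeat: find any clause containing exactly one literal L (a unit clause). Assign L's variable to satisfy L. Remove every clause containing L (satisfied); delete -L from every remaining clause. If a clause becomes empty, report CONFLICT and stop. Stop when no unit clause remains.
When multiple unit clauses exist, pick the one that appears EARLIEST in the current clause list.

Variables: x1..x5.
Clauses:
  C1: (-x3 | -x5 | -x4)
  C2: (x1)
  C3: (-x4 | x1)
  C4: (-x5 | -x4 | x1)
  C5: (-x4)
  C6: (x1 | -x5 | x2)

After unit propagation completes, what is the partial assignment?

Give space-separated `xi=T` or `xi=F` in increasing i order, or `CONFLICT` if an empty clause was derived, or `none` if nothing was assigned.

Answer: x1=T x4=F

Derivation:
unit clause [1] forces x1=T; simplify:
  satisfied 4 clause(s); 2 remain; assigned so far: [1]
unit clause [-4] forces x4=F; simplify:
  satisfied 2 clause(s); 0 remain; assigned so far: [1, 4]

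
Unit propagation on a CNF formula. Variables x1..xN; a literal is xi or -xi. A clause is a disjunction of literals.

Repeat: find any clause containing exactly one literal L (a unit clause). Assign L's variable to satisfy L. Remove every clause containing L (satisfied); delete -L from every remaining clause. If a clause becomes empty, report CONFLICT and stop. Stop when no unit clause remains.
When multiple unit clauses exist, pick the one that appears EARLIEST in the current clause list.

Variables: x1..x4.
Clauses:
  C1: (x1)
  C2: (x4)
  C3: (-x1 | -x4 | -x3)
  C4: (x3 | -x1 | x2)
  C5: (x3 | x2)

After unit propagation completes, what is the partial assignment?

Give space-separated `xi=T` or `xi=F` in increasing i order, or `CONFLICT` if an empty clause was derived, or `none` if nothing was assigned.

unit clause [1] forces x1=T; simplify:
  drop -1 from [-1, -4, -3] -> [-4, -3]
  drop -1 from [3, -1, 2] -> [3, 2]
  satisfied 1 clause(s); 4 remain; assigned so far: [1]
unit clause [4] forces x4=T; simplify:
  drop -4 from [-4, -3] -> [-3]
  satisfied 1 clause(s); 3 remain; assigned so far: [1, 4]
unit clause [-3] forces x3=F; simplify:
  drop 3 from [3, 2] -> [2]
  drop 3 from [3, 2] -> [2]
  satisfied 1 clause(s); 2 remain; assigned so far: [1, 3, 4]
unit clause [2] forces x2=T; simplify:
  satisfied 2 clause(s); 0 remain; assigned so far: [1, 2, 3, 4]

Answer: x1=T x2=T x3=F x4=T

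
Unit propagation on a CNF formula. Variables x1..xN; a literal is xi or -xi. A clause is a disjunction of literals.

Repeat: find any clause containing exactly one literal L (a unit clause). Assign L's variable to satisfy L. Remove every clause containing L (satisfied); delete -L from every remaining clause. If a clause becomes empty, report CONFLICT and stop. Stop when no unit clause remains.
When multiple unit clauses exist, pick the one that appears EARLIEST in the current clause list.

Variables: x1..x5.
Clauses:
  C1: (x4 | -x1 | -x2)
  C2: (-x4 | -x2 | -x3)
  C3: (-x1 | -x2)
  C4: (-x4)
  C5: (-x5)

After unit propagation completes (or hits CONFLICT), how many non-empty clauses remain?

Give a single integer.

Answer: 2

Derivation:
unit clause [-4] forces x4=F; simplify:
  drop 4 from [4, -1, -2] -> [-1, -2]
  satisfied 2 clause(s); 3 remain; assigned so far: [4]
unit clause [-5] forces x5=F; simplify:
  satisfied 1 clause(s); 2 remain; assigned so far: [4, 5]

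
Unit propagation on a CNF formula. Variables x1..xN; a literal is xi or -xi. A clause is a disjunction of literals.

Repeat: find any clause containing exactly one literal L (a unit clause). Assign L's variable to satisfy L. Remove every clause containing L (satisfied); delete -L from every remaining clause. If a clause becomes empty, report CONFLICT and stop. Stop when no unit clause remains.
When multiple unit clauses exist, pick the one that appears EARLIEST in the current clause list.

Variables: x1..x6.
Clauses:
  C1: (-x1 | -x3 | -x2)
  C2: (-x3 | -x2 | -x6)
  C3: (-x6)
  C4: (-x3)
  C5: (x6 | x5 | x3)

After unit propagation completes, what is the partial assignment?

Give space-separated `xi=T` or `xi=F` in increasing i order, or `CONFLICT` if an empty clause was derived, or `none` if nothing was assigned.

Answer: x3=F x5=T x6=F

Derivation:
unit clause [-6] forces x6=F; simplify:
  drop 6 from [6, 5, 3] -> [5, 3]
  satisfied 2 clause(s); 3 remain; assigned so far: [6]
unit clause [-3] forces x3=F; simplify:
  drop 3 from [5, 3] -> [5]
  satisfied 2 clause(s); 1 remain; assigned so far: [3, 6]
unit clause [5] forces x5=T; simplify:
  satisfied 1 clause(s); 0 remain; assigned so far: [3, 5, 6]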